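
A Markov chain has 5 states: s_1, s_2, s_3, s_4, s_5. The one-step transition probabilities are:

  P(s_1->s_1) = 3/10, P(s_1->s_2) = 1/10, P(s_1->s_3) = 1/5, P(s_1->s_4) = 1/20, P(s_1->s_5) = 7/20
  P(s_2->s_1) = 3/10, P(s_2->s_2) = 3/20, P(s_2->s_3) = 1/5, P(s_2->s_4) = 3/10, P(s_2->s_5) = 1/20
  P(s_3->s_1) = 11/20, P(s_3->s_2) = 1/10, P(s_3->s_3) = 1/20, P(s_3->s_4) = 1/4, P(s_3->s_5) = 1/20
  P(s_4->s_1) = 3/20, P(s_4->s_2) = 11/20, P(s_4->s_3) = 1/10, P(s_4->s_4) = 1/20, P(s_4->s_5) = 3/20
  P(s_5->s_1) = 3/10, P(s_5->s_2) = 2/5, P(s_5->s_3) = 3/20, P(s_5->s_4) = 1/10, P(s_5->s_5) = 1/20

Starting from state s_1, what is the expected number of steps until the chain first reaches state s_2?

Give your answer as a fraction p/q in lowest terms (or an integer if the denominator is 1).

Let h_i = expected steps to first reach s_2 from state i.
Boundary: h_s_2 = 0.
First-step equations for the other states:
  h_s_1 = 1 + 3/10*h_s_1 + 1/10*h_s_2 + 1/5*h_s_3 + 1/20*h_s_4 + 7/20*h_s_5
  h_s_3 = 1 + 11/20*h_s_1 + 1/10*h_s_2 + 1/20*h_s_3 + 1/4*h_s_4 + 1/20*h_s_5
  h_s_4 = 1 + 3/20*h_s_1 + 11/20*h_s_2 + 1/10*h_s_3 + 1/20*h_s_4 + 3/20*h_s_5
  h_s_5 = 1 + 3/10*h_s_1 + 2/5*h_s_2 + 3/20*h_s_3 + 1/10*h_s_4 + 1/20*h_s_5

Substituting h_s_2 = 0 and rearranging gives the linear system (I - Q) h = 1:
  [7/10, -1/5, -1/20, -7/20] . (h_s_1, h_s_3, h_s_4, h_s_5) = 1
  [-11/20, 19/20, -1/4, -1/20] . (h_s_1, h_s_3, h_s_4, h_s_5) = 1
  [-3/20, -1/10, 19/20, -3/20] . (h_s_1, h_s_3, h_s_4, h_s_5) = 1
  [-3/10, -3/20, -1/10, 19/20] . (h_s_1, h_s_3, h_s_4, h_s_5) = 1

Solving yields:
  h_s_1 = 242240/50189
  h_s_3 = 240920/50189
  h_s_4 = 145280/50189
  h_s_5 = 182660/50189

Starting state is s_1, so the expected hitting time is h_s_1 = 242240/50189.

Answer: 242240/50189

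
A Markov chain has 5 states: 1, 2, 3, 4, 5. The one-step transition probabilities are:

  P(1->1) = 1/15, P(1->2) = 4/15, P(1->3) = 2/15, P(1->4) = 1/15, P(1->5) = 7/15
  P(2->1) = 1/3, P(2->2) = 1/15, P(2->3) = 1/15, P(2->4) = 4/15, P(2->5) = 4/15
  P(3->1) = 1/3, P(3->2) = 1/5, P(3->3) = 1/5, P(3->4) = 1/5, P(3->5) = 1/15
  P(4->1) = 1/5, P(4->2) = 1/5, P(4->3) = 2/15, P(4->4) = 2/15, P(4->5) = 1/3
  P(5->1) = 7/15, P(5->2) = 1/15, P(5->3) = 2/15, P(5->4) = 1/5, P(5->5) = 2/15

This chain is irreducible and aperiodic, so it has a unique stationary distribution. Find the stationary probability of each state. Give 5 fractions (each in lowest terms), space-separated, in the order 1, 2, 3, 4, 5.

Answer: 964/3513 565/3513 923/7026 1147/7026 949/3513

Derivation:
The stationary distribution satisfies pi = pi * P, i.e.:
  pi_1 = 1/15*pi_1 + 1/3*pi_2 + 1/3*pi_3 + 1/5*pi_4 + 7/15*pi_5
  pi_2 = 4/15*pi_1 + 1/15*pi_2 + 1/5*pi_3 + 1/5*pi_4 + 1/15*pi_5
  pi_3 = 2/15*pi_1 + 1/15*pi_2 + 1/5*pi_3 + 2/15*pi_4 + 2/15*pi_5
  pi_4 = 1/15*pi_1 + 4/15*pi_2 + 1/5*pi_3 + 2/15*pi_4 + 1/5*pi_5
  pi_5 = 7/15*pi_1 + 4/15*pi_2 + 1/15*pi_3 + 1/3*pi_4 + 2/15*pi_5
with normalization: pi_1 + pi_2 + pi_3 + pi_4 + pi_5 = 1.

Using the first 4 balance equations plus normalization, the linear system A*pi = b is:
  [-14/15, 1/3, 1/3, 1/5, 7/15] . pi = 0
  [4/15, -14/15, 1/5, 1/5, 1/15] . pi = 0
  [2/15, 1/15, -4/5, 2/15, 2/15] . pi = 0
  [1/15, 4/15, 1/5, -13/15, 1/5] . pi = 0
  [1, 1, 1, 1, 1] . pi = 1

Solving yields:
  pi_1 = 964/3513
  pi_2 = 565/3513
  pi_3 = 923/7026
  pi_4 = 1147/7026
  pi_5 = 949/3513

Verification (pi * P):
  964/3513*1/15 + 565/3513*1/3 + 923/7026*1/3 + 1147/7026*1/5 + 949/3513*7/15 = 964/3513 = pi_1  (ok)
  964/3513*4/15 + 565/3513*1/15 + 923/7026*1/5 + 1147/7026*1/5 + 949/3513*1/15 = 565/3513 = pi_2  (ok)
  964/3513*2/15 + 565/3513*1/15 + 923/7026*1/5 + 1147/7026*2/15 + 949/3513*2/15 = 923/7026 = pi_3  (ok)
  964/3513*1/15 + 565/3513*4/15 + 923/7026*1/5 + 1147/7026*2/15 + 949/3513*1/5 = 1147/7026 = pi_4  (ok)
  964/3513*7/15 + 565/3513*4/15 + 923/7026*1/15 + 1147/7026*1/3 + 949/3513*2/15 = 949/3513 = pi_5  (ok)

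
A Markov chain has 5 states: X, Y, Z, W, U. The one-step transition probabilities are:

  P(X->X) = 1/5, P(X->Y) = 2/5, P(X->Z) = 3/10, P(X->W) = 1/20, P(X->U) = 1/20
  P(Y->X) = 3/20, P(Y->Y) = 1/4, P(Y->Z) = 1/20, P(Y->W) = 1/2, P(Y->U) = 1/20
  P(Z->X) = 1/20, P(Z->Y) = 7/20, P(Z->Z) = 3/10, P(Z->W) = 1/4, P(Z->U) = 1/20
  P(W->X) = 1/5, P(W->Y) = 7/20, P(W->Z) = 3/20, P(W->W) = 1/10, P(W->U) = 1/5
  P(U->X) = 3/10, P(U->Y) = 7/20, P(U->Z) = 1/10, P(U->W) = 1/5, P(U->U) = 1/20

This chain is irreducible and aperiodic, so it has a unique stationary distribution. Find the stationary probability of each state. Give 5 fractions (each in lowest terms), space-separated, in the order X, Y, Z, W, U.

The stationary distribution satisfies pi = pi * P, i.e.:
  pi_X = 1/5*pi_X + 3/20*pi_Y + 1/20*pi_Z + 1/5*pi_W + 3/10*pi_U
  pi_Y = 2/5*pi_X + 1/4*pi_Y + 7/20*pi_Z + 7/20*pi_W + 7/20*pi_U
  pi_Z = 3/10*pi_X + 1/20*pi_Y + 3/10*pi_Z + 3/20*pi_W + 1/10*pi_U
  pi_W = 1/20*pi_X + 1/2*pi_Y + 1/4*pi_Z + 1/10*pi_W + 1/5*pi_U
  pi_U = 1/20*pi_X + 1/20*pi_Y + 1/20*pi_Z + 1/5*pi_W + 1/20*pi_U
with normalization: pi_X + pi_Y + pi_Z + pi_W + pi_U = 1.

Using the first 4 balance equations plus normalization, the linear system A*pi = b is:
  [-4/5, 3/20, 1/20, 1/5, 3/10] . pi = 0
  [2/5, -3/4, 7/20, 7/20, 7/20] . pi = 0
  [3/10, 1/20, -7/10, 3/20, 1/10] . pi = 0
  [1/20, 1/2, 1/4, -9/10, 1/5] . pi = 0
  [1, 1, 1, 1, 1] . pi = 1

Solving yields:
  pi_X = 30007/178461
  pi_Y = 58147/178461
  pi_Z = 29021/178461
  pi_W = 45533/178461
  pi_U = 5251/59487

Verification (pi * P):
  30007/178461*1/5 + 58147/178461*3/20 + 29021/178461*1/20 + 45533/178461*1/5 + 5251/59487*3/10 = 30007/178461 = pi_X  (ok)
  30007/178461*2/5 + 58147/178461*1/4 + 29021/178461*7/20 + 45533/178461*7/20 + 5251/59487*7/20 = 58147/178461 = pi_Y  (ok)
  30007/178461*3/10 + 58147/178461*1/20 + 29021/178461*3/10 + 45533/178461*3/20 + 5251/59487*1/10 = 29021/178461 = pi_Z  (ok)
  30007/178461*1/20 + 58147/178461*1/2 + 29021/178461*1/4 + 45533/178461*1/10 + 5251/59487*1/5 = 45533/178461 = pi_W  (ok)
  30007/178461*1/20 + 58147/178461*1/20 + 29021/178461*1/20 + 45533/178461*1/5 + 5251/59487*1/20 = 5251/59487 = pi_U  (ok)

Answer: 30007/178461 58147/178461 29021/178461 45533/178461 5251/59487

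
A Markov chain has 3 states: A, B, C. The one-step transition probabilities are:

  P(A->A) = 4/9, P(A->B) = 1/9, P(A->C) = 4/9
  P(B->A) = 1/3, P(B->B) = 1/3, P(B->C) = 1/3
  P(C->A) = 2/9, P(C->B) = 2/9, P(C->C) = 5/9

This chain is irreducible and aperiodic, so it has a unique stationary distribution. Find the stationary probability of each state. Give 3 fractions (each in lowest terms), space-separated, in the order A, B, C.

Answer: 6/19 4/19 9/19

Derivation:
The stationary distribution satisfies pi = pi * P, i.e.:
  pi_A = 4/9*pi_A + 1/3*pi_B + 2/9*pi_C
  pi_B = 1/9*pi_A + 1/3*pi_B + 2/9*pi_C
  pi_C = 4/9*pi_A + 1/3*pi_B + 5/9*pi_C
with normalization: pi_A + pi_B + pi_C = 1.

Using the first 2 balance equations plus normalization, the linear system A*pi = b is:
  [-5/9, 1/3, 2/9] . pi = 0
  [1/9, -2/3, 2/9] . pi = 0
  [1, 1, 1] . pi = 1

Solving yields:
  pi_A = 6/19
  pi_B = 4/19
  pi_C = 9/19

Verification (pi * P):
  6/19*4/9 + 4/19*1/3 + 9/19*2/9 = 6/19 = pi_A  (ok)
  6/19*1/9 + 4/19*1/3 + 9/19*2/9 = 4/19 = pi_B  (ok)
  6/19*4/9 + 4/19*1/3 + 9/19*5/9 = 9/19 = pi_C  (ok)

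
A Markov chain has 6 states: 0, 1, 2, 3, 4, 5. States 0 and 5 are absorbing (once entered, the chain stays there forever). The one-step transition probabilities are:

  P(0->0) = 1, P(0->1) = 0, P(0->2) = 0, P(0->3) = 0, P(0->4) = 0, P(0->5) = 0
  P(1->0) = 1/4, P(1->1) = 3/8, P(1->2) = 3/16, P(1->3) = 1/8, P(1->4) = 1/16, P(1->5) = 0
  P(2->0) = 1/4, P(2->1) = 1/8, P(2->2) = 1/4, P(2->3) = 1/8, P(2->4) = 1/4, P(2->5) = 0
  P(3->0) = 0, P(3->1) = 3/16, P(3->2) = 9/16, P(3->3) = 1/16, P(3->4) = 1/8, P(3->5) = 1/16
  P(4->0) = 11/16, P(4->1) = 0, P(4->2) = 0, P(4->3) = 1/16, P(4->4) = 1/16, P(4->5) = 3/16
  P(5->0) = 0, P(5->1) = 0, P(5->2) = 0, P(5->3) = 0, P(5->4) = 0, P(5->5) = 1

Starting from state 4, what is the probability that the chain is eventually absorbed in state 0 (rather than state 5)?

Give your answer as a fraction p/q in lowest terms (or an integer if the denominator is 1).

Answer: 2676/3397

Derivation:
Let a_i = P(absorbed in 0 | start in state i).
Boundary conditions: a_0 = 1, a_5 = 0.
For each transient state i, a_i = sum_j P(i->j) * a_j:
  a_1 = 1/4*a_0 + 3/8*a_1 + 3/16*a_2 + 1/8*a_3 + 1/16*a_4 + 0*a_5
  a_2 = 1/4*a_0 + 1/8*a_1 + 1/4*a_2 + 1/8*a_3 + 1/4*a_4 + 0*a_5
  a_3 = 0*a_0 + 3/16*a_1 + 9/16*a_2 + 1/16*a_3 + 1/8*a_4 + 1/16*a_5
  a_4 = 11/16*a_0 + 0*a_1 + 0*a_2 + 1/16*a_3 + 1/16*a_4 + 3/16*a_5

Substituting a_0 = 1 and a_5 = 0, rearrange to (I - Q) a = r where r[i] = P(i -> 0):
  [5/8, -3/16, -1/8, -1/16] . (a_1, a_2, a_3, a_4) = 1/4
  [-1/8, 3/4, -1/8, -1/4] . (a_1, a_2, a_3, a_4) = 1/4
  [-3/16, -9/16, 15/16, -1/8] . (a_1, a_2, a_3, a_4) = 0
  [0, 0, -1/16, 15/16] . (a_1, a_2, a_3, a_4) = 11/16

Solving yields:
  a_1 = 39/43
  a_2 = 3000/3397
  a_3 = 2773/3397
  a_4 = 2676/3397

Starting state is 4, so the absorption probability is a_4 = 2676/3397.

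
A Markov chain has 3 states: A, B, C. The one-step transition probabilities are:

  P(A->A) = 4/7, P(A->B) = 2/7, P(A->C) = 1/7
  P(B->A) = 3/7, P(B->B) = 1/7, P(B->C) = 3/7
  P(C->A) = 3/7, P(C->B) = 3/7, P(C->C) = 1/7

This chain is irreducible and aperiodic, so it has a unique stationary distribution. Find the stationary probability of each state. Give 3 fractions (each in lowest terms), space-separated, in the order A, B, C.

The stationary distribution satisfies pi = pi * P, i.e.:
  pi_A = 4/7*pi_A + 3/7*pi_B + 3/7*pi_C
  pi_B = 2/7*pi_A + 1/7*pi_B + 3/7*pi_C
  pi_C = 1/7*pi_A + 3/7*pi_B + 1/7*pi_C
with normalization: pi_A + pi_B + pi_C = 1.

Using the first 2 balance equations plus normalization, the linear system A*pi = b is:
  [-3/7, 3/7, 3/7] . pi = 0
  [2/7, -6/7, 3/7] . pi = 0
  [1, 1, 1] . pi = 1

Solving yields:
  pi_A = 1/2
  pi_B = 5/18
  pi_C = 2/9

Verification (pi * P):
  1/2*4/7 + 5/18*3/7 + 2/9*3/7 = 1/2 = pi_A  (ok)
  1/2*2/7 + 5/18*1/7 + 2/9*3/7 = 5/18 = pi_B  (ok)
  1/2*1/7 + 5/18*3/7 + 2/9*1/7 = 2/9 = pi_C  (ok)

Answer: 1/2 5/18 2/9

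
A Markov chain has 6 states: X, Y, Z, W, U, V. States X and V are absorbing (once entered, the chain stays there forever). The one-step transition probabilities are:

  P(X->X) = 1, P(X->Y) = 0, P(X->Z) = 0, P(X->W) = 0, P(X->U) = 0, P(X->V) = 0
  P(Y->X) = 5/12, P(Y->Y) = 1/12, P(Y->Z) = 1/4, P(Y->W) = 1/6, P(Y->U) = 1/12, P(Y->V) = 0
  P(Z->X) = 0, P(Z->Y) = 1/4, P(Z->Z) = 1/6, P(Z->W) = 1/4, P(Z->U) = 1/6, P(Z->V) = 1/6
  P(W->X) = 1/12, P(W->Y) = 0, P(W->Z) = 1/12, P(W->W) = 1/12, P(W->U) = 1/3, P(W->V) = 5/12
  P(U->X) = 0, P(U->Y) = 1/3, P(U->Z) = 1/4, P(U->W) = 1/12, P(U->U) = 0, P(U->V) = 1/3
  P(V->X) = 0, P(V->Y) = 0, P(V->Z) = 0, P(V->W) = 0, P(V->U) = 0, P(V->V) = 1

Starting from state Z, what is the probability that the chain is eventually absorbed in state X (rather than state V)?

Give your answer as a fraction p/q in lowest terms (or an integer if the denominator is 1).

Answer: 3097/9970

Derivation:
Let a_i = P(absorbed in X | start in state i).
Boundary conditions: a_X = 1, a_V = 0.
For each transient state i, a_i = sum_j P(i->j) * a_j:
  a_Y = 5/12*a_X + 1/12*a_Y + 1/4*a_Z + 1/6*a_W + 1/12*a_U + 0*a_V
  a_Z = 0*a_X + 1/4*a_Y + 1/6*a_Z + 1/4*a_W + 1/6*a_U + 1/6*a_V
  a_W = 1/12*a_X + 0*a_Y + 1/12*a_Z + 1/12*a_W + 1/3*a_U + 5/12*a_V
  a_U = 0*a_X + 1/3*a_Y + 1/4*a_Z + 1/12*a_W + 0*a_U + 1/3*a_V

Substituting a_X = 1 and a_V = 0, rearrange to (I - Q) a = r where r[i] = P(i -> X):
  [11/12, -1/4, -1/6, -1/12] . (a_Y, a_Z, a_W, a_U) = 5/12
  [-1/4, 5/6, -1/4, -1/6] . (a_Y, a_Z, a_W, a_U) = 0
  [0, -1/12, 11/12, -1/3] . (a_Y, a_Z, a_W, a_U) = 1/12
  [-1/3, -1/4, -1/12, 1] . (a_Y, a_Z, a_W, a_U) = 0

Solving yields:
  a_Y = 6061/9970
  a_Z = 3097/9970
  a_W = 2273/9970
  a_U = 1492/4985

Starting state is Z, so the absorption probability is a_Z = 3097/9970.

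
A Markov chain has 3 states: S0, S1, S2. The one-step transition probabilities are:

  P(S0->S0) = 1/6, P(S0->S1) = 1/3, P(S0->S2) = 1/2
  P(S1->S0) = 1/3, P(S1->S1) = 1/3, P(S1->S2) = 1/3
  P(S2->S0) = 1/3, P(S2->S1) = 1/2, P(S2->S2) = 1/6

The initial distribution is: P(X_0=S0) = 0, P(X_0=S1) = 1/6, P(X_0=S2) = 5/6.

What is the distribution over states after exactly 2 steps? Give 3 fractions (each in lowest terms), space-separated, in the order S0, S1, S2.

Propagating the distribution step by step (d_{t+1} = d_t * P):
d_0 = (S0=0, S1=1/6, S2=5/6)
  d_1[S0] = 0*1/6 + 1/6*1/3 + 5/6*1/3 = 1/3
  d_1[S1] = 0*1/3 + 1/6*1/3 + 5/6*1/2 = 17/36
  d_1[S2] = 0*1/2 + 1/6*1/3 + 5/6*1/6 = 7/36
d_1 = (S0=1/3, S1=17/36, S2=7/36)
  d_2[S0] = 1/3*1/6 + 17/36*1/3 + 7/36*1/3 = 5/18
  d_2[S1] = 1/3*1/3 + 17/36*1/3 + 7/36*1/2 = 79/216
  d_2[S2] = 1/3*1/2 + 17/36*1/3 + 7/36*1/6 = 77/216
d_2 = (S0=5/18, S1=79/216, S2=77/216)

Answer: 5/18 79/216 77/216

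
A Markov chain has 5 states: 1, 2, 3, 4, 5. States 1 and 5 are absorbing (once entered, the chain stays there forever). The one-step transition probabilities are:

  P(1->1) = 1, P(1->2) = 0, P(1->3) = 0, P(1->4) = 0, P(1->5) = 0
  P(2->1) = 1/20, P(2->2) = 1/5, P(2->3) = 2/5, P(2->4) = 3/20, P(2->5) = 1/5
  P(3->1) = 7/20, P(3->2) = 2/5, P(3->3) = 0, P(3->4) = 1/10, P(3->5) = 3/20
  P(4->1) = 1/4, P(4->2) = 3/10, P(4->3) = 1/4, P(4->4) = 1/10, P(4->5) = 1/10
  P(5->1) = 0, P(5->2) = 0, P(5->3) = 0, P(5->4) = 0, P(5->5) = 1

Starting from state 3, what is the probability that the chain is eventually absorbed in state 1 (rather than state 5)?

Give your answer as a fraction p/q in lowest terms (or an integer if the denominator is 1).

Let a_i = P(absorbed in 1 | start in state i).
Boundary conditions: a_1 = 1, a_5 = 0.
For each transient state i, a_i = sum_j P(i->j) * a_j:
  a_2 = 1/20*a_1 + 1/5*a_2 + 2/5*a_3 + 3/20*a_4 + 1/5*a_5
  a_3 = 7/20*a_1 + 2/5*a_2 + 0*a_3 + 1/10*a_4 + 3/20*a_5
  a_4 = 1/4*a_1 + 3/10*a_2 + 1/4*a_3 + 1/10*a_4 + 1/10*a_5

Substituting a_1 = 1 and a_5 = 0, rearrange to (I - Q) a = r where r[i] = P(i -> 1):
  [4/5, -2/5, -3/20] . (a_2, a_3, a_4) = 1/20
  [-2/5, 1, -1/10] . (a_2, a_3, a_4) = 7/20
  [-3/10, -1/4, 9/10] . (a_2, a_3, a_4) = 1/4

Solving yields:
  a_2 = 1843/3872
  a_3 = 1163/1936
  a_4 = 73/121

Starting state is 3, so the absorption probability is a_3 = 1163/1936.

Answer: 1163/1936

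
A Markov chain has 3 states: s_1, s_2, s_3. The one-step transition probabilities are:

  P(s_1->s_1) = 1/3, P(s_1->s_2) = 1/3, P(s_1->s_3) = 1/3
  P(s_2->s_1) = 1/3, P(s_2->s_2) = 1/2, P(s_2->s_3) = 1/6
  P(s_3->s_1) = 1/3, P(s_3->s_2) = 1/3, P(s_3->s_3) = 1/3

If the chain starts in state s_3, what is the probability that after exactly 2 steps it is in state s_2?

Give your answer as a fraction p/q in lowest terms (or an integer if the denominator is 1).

Computing P^2 by repeated multiplication:
P^1 =
  s_1: [1/3, 1/3, 1/3]
  s_2: [1/3, 1/2, 1/6]
  s_3: [1/3, 1/3, 1/3]
P^2 =
  s_1: [1/3, 7/18, 5/18]
  s_2: [1/3, 5/12, 1/4]
  s_3: [1/3, 7/18, 5/18]

(P^2)[s_3 -> s_2] = 7/18

Answer: 7/18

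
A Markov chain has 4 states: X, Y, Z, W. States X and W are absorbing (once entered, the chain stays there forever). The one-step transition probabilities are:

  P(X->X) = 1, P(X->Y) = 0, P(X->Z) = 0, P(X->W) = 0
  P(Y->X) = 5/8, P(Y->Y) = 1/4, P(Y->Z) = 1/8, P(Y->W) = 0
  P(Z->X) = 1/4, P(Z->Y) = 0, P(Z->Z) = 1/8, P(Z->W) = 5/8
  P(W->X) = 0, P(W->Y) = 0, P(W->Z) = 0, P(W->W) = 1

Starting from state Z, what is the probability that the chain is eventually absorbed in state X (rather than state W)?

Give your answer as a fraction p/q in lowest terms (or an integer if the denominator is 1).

Answer: 2/7

Derivation:
Let a_i = P(absorbed in X | start in state i).
Boundary conditions: a_X = 1, a_W = 0.
For each transient state i, a_i = sum_j P(i->j) * a_j:
  a_Y = 5/8*a_X + 1/4*a_Y + 1/8*a_Z + 0*a_W
  a_Z = 1/4*a_X + 0*a_Y + 1/8*a_Z + 5/8*a_W

Substituting a_X = 1 and a_W = 0, rearrange to (I - Q) a = r where r[i] = P(i -> X):
  [3/4, -1/8] . (a_Y, a_Z) = 5/8
  [0, 7/8] . (a_Y, a_Z) = 1/4

Solving yields:
  a_Y = 37/42
  a_Z = 2/7

Starting state is Z, so the absorption probability is a_Z = 2/7.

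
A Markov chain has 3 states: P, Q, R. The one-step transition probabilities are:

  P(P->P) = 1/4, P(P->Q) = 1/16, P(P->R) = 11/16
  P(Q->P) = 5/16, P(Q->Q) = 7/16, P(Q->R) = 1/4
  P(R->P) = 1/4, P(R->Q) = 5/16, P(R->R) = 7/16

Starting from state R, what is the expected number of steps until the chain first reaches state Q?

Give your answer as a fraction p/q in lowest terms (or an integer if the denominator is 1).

Answer: 4

Derivation:
Let h_i = expected steps to first reach Q from state i.
Boundary: h_Q = 0.
First-step equations for the other states:
  h_P = 1 + 1/4*h_P + 1/16*h_Q + 11/16*h_R
  h_R = 1 + 1/4*h_P + 5/16*h_Q + 7/16*h_R

Substituting h_Q = 0 and rearranging gives the linear system (I - Q) h = 1:
  [3/4, -11/16] . (h_P, h_R) = 1
  [-1/4, 9/16] . (h_P, h_R) = 1

Solving yields:
  h_P = 5
  h_R = 4

Starting state is R, so the expected hitting time is h_R = 4.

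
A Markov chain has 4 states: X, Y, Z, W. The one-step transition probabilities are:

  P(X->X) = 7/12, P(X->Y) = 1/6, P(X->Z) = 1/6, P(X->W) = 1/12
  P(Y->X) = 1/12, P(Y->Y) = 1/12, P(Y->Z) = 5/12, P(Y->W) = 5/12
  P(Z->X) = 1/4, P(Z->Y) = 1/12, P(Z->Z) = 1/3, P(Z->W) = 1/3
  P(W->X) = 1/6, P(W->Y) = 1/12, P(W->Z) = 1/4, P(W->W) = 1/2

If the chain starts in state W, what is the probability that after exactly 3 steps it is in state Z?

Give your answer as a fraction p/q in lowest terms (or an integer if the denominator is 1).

Answer: 463/1728

Derivation:
Computing P^3 by repeated multiplication:
P^1 =
  X: [7/12, 1/6, 1/6, 1/12]
  Y: [1/12, 1/12, 5/12, 5/12]
  Z: [1/4, 1/12, 1/3, 1/3]
  W: [1/6, 1/12, 1/4, 1/2]
P^2 =
  X: [59/144, 19/144, 35/144, 31/144]
  Y: [11/48, 13/144, 7/24, 7/18]
  Z: [7/24, 5/48, 13/48, 1/3]
  W: [1/4, 7/72, 13/48, 55/144]
P^3 =
  X: [599/1728, 203/1728, 223/864, 5/18]
  Y: [241/864, 59/576, 467/1728, 301/864]
  Z: [29/96, 31/288, 17/64, 187/576]
  W: [493/1728, 5/48, 463/1728, 37/108]

(P^3)[W -> Z] = 463/1728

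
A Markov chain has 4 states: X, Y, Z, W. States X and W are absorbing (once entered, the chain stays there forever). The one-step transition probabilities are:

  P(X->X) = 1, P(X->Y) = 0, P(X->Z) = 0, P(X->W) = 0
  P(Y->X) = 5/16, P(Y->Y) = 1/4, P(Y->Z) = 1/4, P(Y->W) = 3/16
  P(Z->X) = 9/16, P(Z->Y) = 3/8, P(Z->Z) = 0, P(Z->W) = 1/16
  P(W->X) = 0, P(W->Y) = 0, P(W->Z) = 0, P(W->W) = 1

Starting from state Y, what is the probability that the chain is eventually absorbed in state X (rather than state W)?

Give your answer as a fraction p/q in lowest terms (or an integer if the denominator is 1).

Answer: 29/42

Derivation:
Let a_i = P(absorbed in X | start in state i).
Boundary conditions: a_X = 1, a_W = 0.
For each transient state i, a_i = sum_j P(i->j) * a_j:
  a_Y = 5/16*a_X + 1/4*a_Y + 1/4*a_Z + 3/16*a_W
  a_Z = 9/16*a_X + 3/8*a_Y + 0*a_Z + 1/16*a_W

Substituting a_X = 1 and a_W = 0, rearrange to (I - Q) a = r where r[i] = P(i -> X):
  [3/4, -1/4] . (a_Y, a_Z) = 5/16
  [-3/8, 1] . (a_Y, a_Z) = 9/16

Solving yields:
  a_Y = 29/42
  a_Z = 23/28

Starting state is Y, so the absorption probability is a_Y = 29/42.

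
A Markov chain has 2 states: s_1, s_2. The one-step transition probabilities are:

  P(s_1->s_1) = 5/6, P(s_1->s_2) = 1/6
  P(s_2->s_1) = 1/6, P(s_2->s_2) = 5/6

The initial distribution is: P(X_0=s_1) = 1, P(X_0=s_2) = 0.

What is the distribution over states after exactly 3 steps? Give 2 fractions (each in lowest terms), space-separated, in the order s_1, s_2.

Propagating the distribution step by step (d_{t+1} = d_t * P):
d_0 = (s_1=1, s_2=0)
  d_1[s_1] = 1*5/6 + 0*1/6 = 5/6
  d_1[s_2] = 1*1/6 + 0*5/6 = 1/6
d_1 = (s_1=5/6, s_2=1/6)
  d_2[s_1] = 5/6*5/6 + 1/6*1/6 = 13/18
  d_2[s_2] = 5/6*1/6 + 1/6*5/6 = 5/18
d_2 = (s_1=13/18, s_2=5/18)
  d_3[s_1] = 13/18*5/6 + 5/18*1/6 = 35/54
  d_3[s_2] = 13/18*1/6 + 5/18*5/6 = 19/54
d_3 = (s_1=35/54, s_2=19/54)

Answer: 35/54 19/54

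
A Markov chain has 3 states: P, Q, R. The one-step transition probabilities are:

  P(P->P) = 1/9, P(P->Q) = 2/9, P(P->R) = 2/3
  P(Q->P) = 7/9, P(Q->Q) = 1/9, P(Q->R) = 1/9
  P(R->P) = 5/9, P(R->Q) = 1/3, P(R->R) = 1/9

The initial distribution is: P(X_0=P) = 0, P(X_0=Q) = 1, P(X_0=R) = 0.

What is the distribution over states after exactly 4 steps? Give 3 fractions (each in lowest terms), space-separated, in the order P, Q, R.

Answer: 2561/6561 482/2187 2554/6561

Derivation:
Propagating the distribution step by step (d_{t+1} = d_t * P):
d_0 = (P=0, Q=1, R=0)
  d_1[P] = 0*1/9 + 1*7/9 + 0*5/9 = 7/9
  d_1[Q] = 0*2/9 + 1*1/9 + 0*1/3 = 1/9
  d_1[R] = 0*2/3 + 1*1/9 + 0*1/9 = 1/9
d_1 = (P=7/9, Q=1/9, R=1/9)
  d_2[P] = 7/9*1/9 + 1/9*7/9 + 1/9*5/9 = 19/81
  d_2[Q] = 7/9*2/9 + 1/9*1/9 + 1/9*1/3 = 2/9
  d_2[R] = 7/9*2/3 + 1/9*1/9 + 1/9*1/9 = 44/81
d_2 = (P=19/81, Q=2/9, R=44/81)
  d_3[P] = 19/81*1/9 + 2/9*7/9 + 44/81*5/9 = 365/729
  d_3[Q] = 19/81*2/9 + 2/9*1/9 + 44/81*1/3 = 188/729
  d_3[R] = 19/81*2/3 + 2/9*1/9 + 44/81*1/9 = 176/729
d_3 = (P=365/729, Q=188/729, R=176/729)
  d_4[P] = 365/729*1/9 + 188/729*7/9 + 176/729*5/9 = 2561/6561
  d_4[Q] = 365/729*2/9 + 188/729*1/9 + 176/729*1/3 = 482/2187
  d_4[R] = 365/729*2/3 + 188/729*1/9 + 176/729*1/9 = 2554/6561
d_4 = (P=2561/6561, Q=482/2187, R=2554/6561)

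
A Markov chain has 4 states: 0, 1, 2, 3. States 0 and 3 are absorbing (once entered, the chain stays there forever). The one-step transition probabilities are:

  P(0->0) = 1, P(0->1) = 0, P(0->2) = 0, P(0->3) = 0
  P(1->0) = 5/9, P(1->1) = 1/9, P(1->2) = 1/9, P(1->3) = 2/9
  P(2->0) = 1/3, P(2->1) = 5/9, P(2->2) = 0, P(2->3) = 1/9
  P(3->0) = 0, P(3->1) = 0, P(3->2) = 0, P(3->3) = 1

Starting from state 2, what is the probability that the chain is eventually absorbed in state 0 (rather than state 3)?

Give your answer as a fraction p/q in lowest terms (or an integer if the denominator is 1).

Let a_i = P(absorbed in 0 | start in state i).
Boundary conditions: a_0 = 1, a_3 = 0.
For each transient state i, a_i = sum_j P(i->j) * a_j:
  a_1 = 5/9*a_0 + 1/9*a_1 + 1/9*a_2 + 2/9*a_3
  a_2 = 1/3*a_0 + 5/9*a_1 + 0*a_2 + 1/9*a_3

Substituting a_0 = 1 and a_3 = 0, rearrange to (I - Q) a = r where r[i] = P(i -> 0):
  [8/9, -1/9] . (a_1, a_2) = 5/9
  [-5/9, 1] . (a_1, a_2) = 1/3

Solving yields:
  a_1 = 48/67
  a_2 = 49/67

Starting state is 2, so the absorption probability is a_2 = 49/67.

Answer: 49/67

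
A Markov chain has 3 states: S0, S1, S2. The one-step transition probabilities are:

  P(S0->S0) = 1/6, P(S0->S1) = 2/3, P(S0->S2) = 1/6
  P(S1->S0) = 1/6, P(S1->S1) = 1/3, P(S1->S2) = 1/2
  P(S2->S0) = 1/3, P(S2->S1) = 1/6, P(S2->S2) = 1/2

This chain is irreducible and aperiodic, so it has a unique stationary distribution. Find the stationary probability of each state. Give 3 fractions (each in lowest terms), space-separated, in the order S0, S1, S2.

Answer: 9/38 13/38 8/19

Derivation:
The stationary distribution satisfies pi = pi * P, i.e.:
  pi_S0 = 1/6*pi_S0 + 1/6*pi_S1 + 1/3*pi_S2
  pi_S1 = 2/3*pi_S0 + 1/3*pi_S1 + 1/6*pi_S2
  pi_S2 = 1/6*pi_S0 + 1/2*pi_S1 + 1/2*pi_S2
with normalization: pi_S0 + pi_S1 + pi_S2 = 1.

Using the first 2 balance equations plus normalization, the linear system A*pi = b is:
  [-5/6, 1/6, 1/3] . pi = 0
  [2/3, -2/3, 1/6] . pi = 0
  [1, 1, 1] . pi = 1

Solving yields:
  pi_S0 = 9/38
  pi_S1 = 13/38
  pi_S2 = 8/19

Verification (pi * P):
  9/38*1/6 + 13/38*1/6 + 8/19*1/3 = 9/38 = pi_S0  (ok)
  9/38*2/3 + 13/38*1/3 + 8/19*1/6 = 13/38 = pi_S1  (ok)
  9/38*1/6 + 13/38*1/2 + 8/19*1/2 = 8/19 = pi_S2  (ok)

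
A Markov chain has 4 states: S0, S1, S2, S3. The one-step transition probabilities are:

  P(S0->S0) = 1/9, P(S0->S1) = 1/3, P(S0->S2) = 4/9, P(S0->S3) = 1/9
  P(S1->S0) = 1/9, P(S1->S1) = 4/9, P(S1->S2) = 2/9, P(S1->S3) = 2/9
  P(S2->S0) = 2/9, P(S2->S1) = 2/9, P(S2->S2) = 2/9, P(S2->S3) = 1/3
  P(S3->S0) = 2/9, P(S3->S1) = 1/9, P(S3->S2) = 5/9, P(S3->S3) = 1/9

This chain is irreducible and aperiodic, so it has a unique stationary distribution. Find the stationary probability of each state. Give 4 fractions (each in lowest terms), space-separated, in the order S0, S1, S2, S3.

Answer: 133/773 216/773 257/773 167/773

Derivation:
The stationary distribution satisfies pi = pi * P, i.e.:
  pi_S0 = 1/9*pi_S0 + 1/9*pi_S1 + 2/9*pi_S2 + 2/9*pi_S3
  pi_S1 = 1/3*pi_S0 + 4/9*pi_S1 + 2/9*pi_S2 + 1/9*pi_S3
  pi_S2 = 4/9*pi_S0 + 2/9*pi_S1 + 2/9*pi_S2 + 5/9*pi_S3
  pi_S3 = 1/9*pi_S0 + 2/9*pi_S1 + 1/3*pi_S2 + 1/9*pi_S3
with normalization: pi_S0 + pi_S1 + pi_S2 + pi_S3 = 1.

Using the first 3 balance equations plus normalization, the linear system A*pi = b is:
  [-8/9, 1/9, 2/9, 2/9] . pi = 0
  [1/3, -5/9, 2/9, 1/9] . pi = 0
  [4/9, 2/9, -7/9, 5/9] . pi = 0
  [1, 1, 1, 1] . pi = 1

Solving yields:
  pi_S0 = 133/773
  pi_S1 = 216/773
  pi_S2 = 257/773
  pi_S3 = 167/773

Verification (pi * P):
  133/773*1/9 + 216/773*1/9 + 257/773*2/9 + 167/773*2/9 = 133/773 = pi_S0  (ok)
  133/773*1/3 + 216/773*4/9 + 257/773*2/9 + 167/773*1/9 = 216/773 = pi_S1  (ok)
  133/773*4/9 + 216/773*2/9 + 257/773*2/9 + 167/773*5/9 = 257/773 = pi_S2  (ok)
  133/773*1/9 + 216/773*2/9 + 257/773*1/3 + 167/773*1/9 = 167/773 = pi_S3  (ok)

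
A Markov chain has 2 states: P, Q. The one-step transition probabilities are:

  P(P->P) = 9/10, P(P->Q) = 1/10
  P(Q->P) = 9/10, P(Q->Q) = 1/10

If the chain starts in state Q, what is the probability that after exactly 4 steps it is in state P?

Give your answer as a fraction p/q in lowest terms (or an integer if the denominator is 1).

Computing P^4 by repeated multiplication:
P^1 =
  P: [9/10, 1/10]
  Q: [9/10, 1/10]
P^2 =
  P: [9/10, 1/10]
  Q: [9/10, 1/10]
P^3 =
  P: [9/10, 1/10]
  Q: [9/10, 1/10]
P^4 =
  P: [9/10, 1/10]
  Q: [9/10, 1/10]

(P^4)[Q -> P] = 9/10

Answer: 9/10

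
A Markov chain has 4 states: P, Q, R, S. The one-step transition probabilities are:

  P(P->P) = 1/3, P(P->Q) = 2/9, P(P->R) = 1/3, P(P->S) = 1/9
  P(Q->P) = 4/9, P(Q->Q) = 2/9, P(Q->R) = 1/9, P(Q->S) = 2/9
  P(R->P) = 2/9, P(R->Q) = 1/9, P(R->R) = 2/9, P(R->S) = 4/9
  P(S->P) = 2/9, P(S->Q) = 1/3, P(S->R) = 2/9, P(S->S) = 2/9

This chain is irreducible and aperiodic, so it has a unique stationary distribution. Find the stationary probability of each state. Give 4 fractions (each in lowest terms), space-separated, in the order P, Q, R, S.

The stationary distribution satisfies pi = pi * P, i.e.:
  pi_P = 1/3*pi_P + 4/9*pi_Q + 2/9*pi_R + 2/9*pi_S
  pi_Q = 2/9*pi_P + 2/9*pi_Q + 1/9*pi_R + 1/3*pi_S
  pi_R = 1/3*pi_P + 1/9*pi_Q + 2/9*pi_R + 2/9*pi_S
  pi_S = 1/9*pi_P + 2/9*pi_Q + 4/9*pi_R + 2/9*pi_S
with normalization: pi_P + pi_Q + pi_R + pi_S = 1.

Using the first 3 balance equations plus normalization, the linear system A*pi = b is:
  [-2/3, 4/9, 2/9, 2/9] . pi = 0
  [2/9, -7/9, 1/9, 1/3] . pi = 0
  [1/3, 1/9, -7/9, 2/9] . pi = 0
  [1, 1, 1, 1] . pi = 1

Solving yields:
  pi_P = 37/121
  pi_Q = 27/121
  pi_R = 28/121
  pi_S = 29/121

Verification (pi * P):
  37/121*1/3 + 27/121*4/9 + 28/121*2/9 + 29/121*2/9 = 37/121 = pi_P  (ok)
  37/121*2/9 + 27/121*2/9 + 28/121*1/9 + 29/121*1/3 = 27/121 = pi_Q  (ok)
  37/121*1/3 + 27/121*1/9 + 28/121*2/9 + 29/121*2/9 = 28/121 = pi_R  (ok)
  37/121*1/9 + 27/121*2/9 + 28/121*4/9 + 29/121*2/9 = 29/121 = pi_S  (ok)

Answer: 37/121 27/121 28/121 29/121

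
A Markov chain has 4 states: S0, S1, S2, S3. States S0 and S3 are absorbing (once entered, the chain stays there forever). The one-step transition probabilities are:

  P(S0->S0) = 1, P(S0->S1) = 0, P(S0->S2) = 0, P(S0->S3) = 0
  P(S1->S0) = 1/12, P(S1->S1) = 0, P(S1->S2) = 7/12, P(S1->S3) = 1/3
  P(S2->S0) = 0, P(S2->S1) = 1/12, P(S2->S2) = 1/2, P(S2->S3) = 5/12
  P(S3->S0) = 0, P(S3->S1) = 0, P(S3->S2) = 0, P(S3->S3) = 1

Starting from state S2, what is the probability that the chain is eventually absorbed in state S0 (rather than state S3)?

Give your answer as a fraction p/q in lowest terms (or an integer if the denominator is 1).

Answer: 1/65

Derivation:
Let a_i = P(absorbed in S0 | start in state i).
Boundary conditions: a_S0 = 1, a_S3 = 0.
For each transient state i, a_i = sum_j P(i->j) * a_j:
  a_S1 = 1/12*a_S0 + 0*a_S1 + 7/12*a_S2 + 1/3*a_S3
  a_S2 = 0*a_S0 + 1/12*a_S1 + 1/2*a_S2 + 5/12*a_S3

Substituting a_S0 = 1 and a_S3 = 0, rearrange to (I - Q) a = r where r[i] = P(i -> S0):
  [1, -7/12] . (a_S1, a_S2) = 1/12
  [-1/12, 1/2] . (a_S1, a_S2) = 0

Solving yields:
  a_S1 = 6/65
  a_S2 = 1/65

Starting state is S2, so the absorption probability is a_S2 = 1/65.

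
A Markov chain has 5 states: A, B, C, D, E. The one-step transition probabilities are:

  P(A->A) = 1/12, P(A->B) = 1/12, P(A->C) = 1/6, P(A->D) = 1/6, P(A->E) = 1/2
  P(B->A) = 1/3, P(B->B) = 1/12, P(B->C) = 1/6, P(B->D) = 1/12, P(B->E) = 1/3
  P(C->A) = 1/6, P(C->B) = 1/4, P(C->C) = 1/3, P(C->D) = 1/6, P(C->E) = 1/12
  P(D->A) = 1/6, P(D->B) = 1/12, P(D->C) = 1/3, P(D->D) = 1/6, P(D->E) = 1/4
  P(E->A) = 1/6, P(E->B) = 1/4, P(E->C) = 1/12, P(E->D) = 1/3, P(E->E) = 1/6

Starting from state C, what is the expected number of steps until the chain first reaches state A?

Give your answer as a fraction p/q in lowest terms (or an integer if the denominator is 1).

Let h_i = expected steps to first reach A from state i.
Boundary: h_A = 0.
First-step equations for the other states:
  h_B = 1 + 1/3*h_A + 1/12*h_B + 1/6*h_C + 1/12*h_D + 1/3*h_E
  h_C = 1 + 1/6*h_A + 1/4*h_B + 1/3*h_C + 1/6*h_D + 1/12*h_E
  h_D = 1 + 1/6*h_A + 1/12*h_B + 1/3*h_C + 1/6*h_D + 1/4*h_E
  h_E = 1 + 1/6*h_A + 1/4*h_B + 1/12*h_C + 1/3*h_D + 1/6*h_E

Substituting h_A = 0 and rearranging gives the linear system (I - Q) h = 1:
  [11/12, -1/6, -1/12, -1/3] . (h_B, h_C, h_D, h_E) = 1
  [-1/4, 2/3, -1/6, -1/12] . (h_B, h_C, h_D, h_E) = 1
  [-1/12, -1/3, 5/6, -1/4] . (h_B, h_C, h_D, h_E) = 1
  [-1/4, -1/12, -1/3, 5/6] . (h_B, h_C, h_D, h_E) = 1

Solving yields:
  h_B = 1526/353
  h_C = 1782/353
  h_D = 1826/353
  h_E = 1790/353

Starting state is C, so the expected hitting time is h_C = 1782/353.

Answer: 1782/353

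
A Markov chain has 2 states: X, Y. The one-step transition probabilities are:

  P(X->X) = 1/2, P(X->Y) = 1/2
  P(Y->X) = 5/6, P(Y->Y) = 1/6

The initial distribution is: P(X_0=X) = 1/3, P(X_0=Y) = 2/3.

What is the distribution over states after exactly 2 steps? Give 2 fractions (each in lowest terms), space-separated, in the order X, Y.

Answer: 16/27 11/27

Derivation:
Propagating the distribution step by step (d_{t+1} = d_t * P):
d_0 = (X=1/3, Y=2/3)
  d_1[X] = 1/3*1/2 + 2/3*5/6 = 13/18
  d_1[Y] = 1/3*1/2 + 2/3*1/6 = 5/18
d_1 = (X=13/18, Y=5/18)
  d_2[X] = 13/18*1/2 + 5/18*5/6 = 16/27
  d_2[Y] = 13/18*1/2 + 5/18*1/6 = 11/27
d_2 = (X=16/27, Y=11/27)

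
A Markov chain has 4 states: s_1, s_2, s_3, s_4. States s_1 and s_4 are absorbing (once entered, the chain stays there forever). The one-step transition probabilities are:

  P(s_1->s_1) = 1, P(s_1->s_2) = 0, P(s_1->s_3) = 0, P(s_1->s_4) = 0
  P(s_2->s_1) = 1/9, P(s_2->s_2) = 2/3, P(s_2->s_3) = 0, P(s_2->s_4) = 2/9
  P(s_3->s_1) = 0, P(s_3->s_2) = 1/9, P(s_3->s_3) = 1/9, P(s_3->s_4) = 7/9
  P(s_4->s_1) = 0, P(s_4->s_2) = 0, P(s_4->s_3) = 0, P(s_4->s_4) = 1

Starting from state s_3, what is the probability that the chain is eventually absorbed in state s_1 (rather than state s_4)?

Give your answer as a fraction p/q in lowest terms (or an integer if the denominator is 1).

Answer: 1/24

Derivation:
Let a_i = P(absorbed in s_1 | start in state i).
Boundary conditions: a_s_1 = 1, a_s_4 = 0.
For each transient state i, a_i = sum_j P(i->j) * a_j:
  a_s_2 = 1/9*a_s_1 + 2/3*a_s_2 + 0*a_s_3 + 2/9*a_s_4
  a_s_3 = 0*a_s_1 + 1/9*a_s_2 + 1/9*a_s_3 + 7/9*a_s_4

Substituting a_s_1 = 1 and a_s_4 = 0, rearrange to (I - Q) a = r where r[i] = P(i -> s_1):
  [1/3, 0] . (a_s_2, a_s_3) = 1/9
  [-1/9, 8/9] . (a_s_2, a_s_3) = 0

Solving yields:
  a_s_2 = 1/3
  a_s_3 = 1/24

Starting state is s_3, so the absorption probability is a_s_3 = 1/24.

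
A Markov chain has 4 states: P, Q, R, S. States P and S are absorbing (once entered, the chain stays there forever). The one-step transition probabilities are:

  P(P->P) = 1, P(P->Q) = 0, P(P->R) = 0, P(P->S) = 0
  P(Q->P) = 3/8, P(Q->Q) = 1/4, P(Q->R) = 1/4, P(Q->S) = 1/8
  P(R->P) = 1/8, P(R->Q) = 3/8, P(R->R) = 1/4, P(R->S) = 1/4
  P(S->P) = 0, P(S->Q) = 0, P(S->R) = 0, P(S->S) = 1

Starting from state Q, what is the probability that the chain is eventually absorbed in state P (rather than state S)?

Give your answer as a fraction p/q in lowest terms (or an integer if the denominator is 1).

Let a_i = P(absorbed in P | start in state i).
Boundary conditions: a_P = 1, a_S = 0.
For each transient state i, a_i = sum_j P(i->j) * a_j:
  a_Q = 3/8*a_P + 1/4*a_Q + 1/4*a_R + 1/8*a_S
  a_R = 1/8*a_P + 3/8*a_Q + 1/4*a_R + 1/4*a_S

Substituting a_P = 1 and a_S = 0, rearrange to (I - Q) a = r where r[i] = P(i -> P):
  [3/4, -1/4] . (a_Q, a_R) = 3/8
  [-3/8, 3/4] . (a_Q, a_R) = 1/8

Solving yields:
  a_Q = 2/3
  a_R = 1/2

Starting state is Q, so the absorption probability is a_Q = 2/3.

Answer: 2/3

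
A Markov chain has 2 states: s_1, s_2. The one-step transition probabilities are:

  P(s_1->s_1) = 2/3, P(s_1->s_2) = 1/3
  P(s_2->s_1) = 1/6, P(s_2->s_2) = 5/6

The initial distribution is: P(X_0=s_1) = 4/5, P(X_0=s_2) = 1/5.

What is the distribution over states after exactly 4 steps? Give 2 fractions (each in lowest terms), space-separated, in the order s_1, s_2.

Propagating the distribution step by step (d_{t+1} = d_t * P):
d_0 = (s_1=4/5, s_2=1/5)
  d_1[s_1] = 4/5*2/3 + 1/5*1/6 = 17/30
  d_1[s_2] = 4/5*1/3 + 1/5*5/6 = 13/30
d_1 = (s_1=17/30, s_2=13/30)
  d_2[s_1] = 17/30*2/3 + 13/30*1/6 = 9/20
  d_2[s_2] = 17/30*1/3 + 13/30*5/6 = 11/20
d_2 = (s_1=9/20, s_2=11/20)
  d_3[s_1] = 9/20*2/3 + 11/20*1/6 = 47/120
  d_3[s_2] = 9/20*1/3 + 11/20*5/6 = 73/120
d_3 = (s_1=47/120, s_2=73/120)
  d_4[s_1] = 47/120*2/3 + 73/120*1/6 = 29/80
  d_4[s_2] = 47/120*1/3 + 73/120*5/6 = 51/80
d_4 = (s_1=29/80, s_2=51/80)

Answer: 29/80 51/80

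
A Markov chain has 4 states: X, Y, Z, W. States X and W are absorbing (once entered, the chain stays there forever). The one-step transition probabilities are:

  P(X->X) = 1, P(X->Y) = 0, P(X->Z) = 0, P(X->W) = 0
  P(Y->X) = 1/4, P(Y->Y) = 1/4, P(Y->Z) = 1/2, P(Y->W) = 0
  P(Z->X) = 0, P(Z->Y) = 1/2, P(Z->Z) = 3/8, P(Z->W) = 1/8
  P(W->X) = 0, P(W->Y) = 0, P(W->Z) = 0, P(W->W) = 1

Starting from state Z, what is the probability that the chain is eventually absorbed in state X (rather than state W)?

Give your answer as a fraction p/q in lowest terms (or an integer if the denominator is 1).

Let a_i = P(absorbed in X | start in state i).
Boundary conditions: a_X = 1, a_W = 0.
For each transient state i, a_i = sum_j P(i->j) * a_j:
  a_Y = 1/4*a_X + 1/4*a_Y + 1/2*a_Z + 0*a_W
  a_Z = 0*a_X + 1/2*a_Y + 3/8*a_Z + 1/8*a_W

Substituting a_X = 1 and a_W = 0, rearrange to (I - Q) a = r where r[i] = P(i -> X):
  [3/4, -1/2] . (a_Y, a_Z) = 1/4
  [-1/2, 5/8] . (a_Y, a_Z) = 0

Solving yields:
  a_Y = 5/7
  a_Z = 4/7

Starting state is Z, so the absorption probability is a_Z = 4/7.

Answer: 4/7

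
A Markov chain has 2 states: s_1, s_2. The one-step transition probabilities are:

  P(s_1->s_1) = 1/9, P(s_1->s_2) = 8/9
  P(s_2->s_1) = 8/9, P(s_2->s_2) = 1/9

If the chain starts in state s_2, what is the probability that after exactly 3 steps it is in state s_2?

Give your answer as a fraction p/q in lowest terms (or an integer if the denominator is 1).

Computing P^3 by repeated multiplication:
P^1 =
  s_1: [1/9, 8/9]
  s_2: [8/9, 1/9]
P^2 =
  s_1: [65/81, 16/81]
  s_2: [16/81, 65/81]
P^3 =
  s_1: [193/729, 536/729]
  s_2: [536/729, 193/729]

(P^3)[s_2 -> s_2] = 193/729

Answer: 193/729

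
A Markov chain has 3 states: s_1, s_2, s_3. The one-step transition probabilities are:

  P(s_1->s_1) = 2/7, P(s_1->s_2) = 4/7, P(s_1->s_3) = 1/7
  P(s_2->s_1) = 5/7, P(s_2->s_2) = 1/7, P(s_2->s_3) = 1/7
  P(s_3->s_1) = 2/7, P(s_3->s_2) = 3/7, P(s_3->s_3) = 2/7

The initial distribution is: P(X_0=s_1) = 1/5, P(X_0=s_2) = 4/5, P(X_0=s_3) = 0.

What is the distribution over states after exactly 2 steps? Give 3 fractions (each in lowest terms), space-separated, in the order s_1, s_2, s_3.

Answer: 94/245 111/245 8/49

Derivation:
Propagating the distribution step by step (d_{t+1} = d_t * P):
d_0 = (s_1=1/5, s_2=4/5, s_3=0)
  d_1[s_1] = 1/5*2/7 + 4/5*5/7 + 0*2/7 = 22/35
  d_1[s_2] = 1/5*4/7 + 4/5*1/7 + 0*3/7 = 8/35
  d_1[s_3] = 1/5*1/7 + 4/5*1/7 + 0*2/7 = 1/7
d_1 = (s_1=22/35, s_2=8/35, s_3=1/7)
  d_2[s_1] = 22/35*2/7 + 8/35*5/7 + 1/7*2/7 = 94/245
  d_2[s_2] = 22/35*4/7 + 8/35*1/7 + 1/7*3/7 = 111/245
  d_2[s_3] = 22/35*1/7 + 8/35*1/7 + 1/7*2/7 = 8/49
d_2 = (s_1=94/245, s_2=111/245, s_3=8/49)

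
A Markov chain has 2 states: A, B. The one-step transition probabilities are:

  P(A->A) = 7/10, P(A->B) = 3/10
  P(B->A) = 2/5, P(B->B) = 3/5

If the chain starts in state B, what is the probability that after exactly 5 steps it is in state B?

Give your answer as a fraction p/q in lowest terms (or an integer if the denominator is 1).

Computing P^5 by repeated multiplication:
P^1 =
  A: [7/10, 3/10]
  B: [2/5, 3/5]
P^2 =
  A: [61/100, 39/100]
  B: [13/25, 12/25]
P^3 =
  A: [583/1000, 417/1000]
  B: [139/250, 111/250]
P^4 =
  A: [5749/10000, 4251/10000]
  B: [1417/2500, 1083/2500]
P^5 =
  A: [57247/100000, 42753/100000]
  B: [14251/25000, 10749/25000]

(P^5)[B -> B] = 10749/25000

Answer: 10749/25000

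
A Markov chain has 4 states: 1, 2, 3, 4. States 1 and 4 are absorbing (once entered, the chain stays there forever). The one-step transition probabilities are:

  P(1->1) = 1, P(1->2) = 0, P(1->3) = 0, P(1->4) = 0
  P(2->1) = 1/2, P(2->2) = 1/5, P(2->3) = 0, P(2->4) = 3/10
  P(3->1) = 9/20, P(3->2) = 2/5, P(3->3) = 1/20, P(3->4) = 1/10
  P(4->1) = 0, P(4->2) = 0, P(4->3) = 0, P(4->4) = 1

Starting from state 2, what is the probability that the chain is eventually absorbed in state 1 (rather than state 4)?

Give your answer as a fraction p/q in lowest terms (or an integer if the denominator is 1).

Answer: 5/8

Derivation:
Let a_i = P(absorbed in 1 | start in state i).
Boundary conditions: a_1 = 1, a_4 = 0.
For each transient state i, a_i = sum_j P(i->j) * a_j:
  a_2 = 1/2*a_1 + 1/5*a_2 + 0*a_3 + 3/10*a_4
  a_3 = 9/20*a_1 + 2/5*a_2 + 1/20*a_3 + 1/10*a_4

Substituting a_1 = 1 and a_4 = 0, rearrange to (I - Q) a = r where r[i] = P(i -> 1):
  [4/5, 0] . (a_2, a_3) = 1/2
  [-2/5, 19/20] . (a_2, a_3) = 9/20

Solving yields:
  a_2 = 5/8
  a_3 = 14/19

Starting state is 2, so the absorption probability is a_2 = 5/8.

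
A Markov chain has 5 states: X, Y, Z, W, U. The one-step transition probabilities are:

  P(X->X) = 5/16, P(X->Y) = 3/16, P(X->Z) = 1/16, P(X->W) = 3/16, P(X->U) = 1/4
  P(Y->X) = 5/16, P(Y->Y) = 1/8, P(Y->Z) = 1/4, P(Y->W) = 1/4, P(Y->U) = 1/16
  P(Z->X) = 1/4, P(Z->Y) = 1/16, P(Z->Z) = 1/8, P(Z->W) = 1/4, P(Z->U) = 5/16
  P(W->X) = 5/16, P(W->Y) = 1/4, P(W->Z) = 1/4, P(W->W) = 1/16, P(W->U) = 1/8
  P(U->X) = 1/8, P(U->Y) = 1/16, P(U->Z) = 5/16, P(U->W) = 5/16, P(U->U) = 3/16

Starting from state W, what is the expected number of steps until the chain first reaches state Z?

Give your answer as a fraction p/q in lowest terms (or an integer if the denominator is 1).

Let h_i = expected steps to first reach Z from state i.
Boundary: h_Z = 0.
First-step equations for the other states:
  h_X = 1 + 5/16*h_X + 3/16*h_Y + 1/16*h_Z + 3/16*h_W + 1/4*h_U
  h_Y = 1 + 5/16*h_X + 1/8*h_Y + 1/4*h_Z + 1/4*h_W + 1/16*h_U
  h_W = 1 + 5/16*h_X + 1/4*h_Y + 1/4*h_Z + 1/16*h_W + 1/8*h_U
  h_U = 1 + 1/8*h_X + 1/16*h_Y + 5/16*h_Z + 5/16*h_W + 3/16*h_U

Substituting h_Z = 0 and rearranging gives the linear system (I - Q) h = 1:
  [11/16, -3/16, -3/16, -1/4] . (h_X, h_Y, h_W, h_U) = 1
  [-5/16, 7/8, -1/4, -1/16] . (h_X, h_Y, h_W, h_U) = 1
  [-5/16, -1/4, 15/16, -1/8] . (h_X, h_Y, h_W, h_U) = 1
  [-1/8, -1/16, -5/16, 13/16] . (h_X, h_Y, h_W, h_U) = 1

Solving yields:
  h_X = 5147/907
  h_Y = 4408/907
  h_W = 4383/907
  h_U = 3933/907

Starting state is W, so the expected hitting time is h_W = 4383/907.

Answer: 4383/907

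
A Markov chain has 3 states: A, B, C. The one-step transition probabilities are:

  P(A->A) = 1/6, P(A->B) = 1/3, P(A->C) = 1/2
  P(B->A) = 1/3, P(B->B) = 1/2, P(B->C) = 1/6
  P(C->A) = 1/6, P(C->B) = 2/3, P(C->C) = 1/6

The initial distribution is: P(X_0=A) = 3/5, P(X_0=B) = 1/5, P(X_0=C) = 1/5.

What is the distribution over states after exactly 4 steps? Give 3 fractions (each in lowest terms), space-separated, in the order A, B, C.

Answer: 1619/6480 359/720 163/648

Derivation:
Propagating the distribution step by step (d_{t+1} = d_t * P):
d_0 = (A=3/5, B=1/5, C=1/5)
  d_1[A] = 3/5*1/6 + 1/5*1/3 + 1/5*1/6 = 1/5
  d_1[B] = 3/5*1/3 + 1/5*1/2 + 1/5*2/3 = 13/30
  d_1[C] = 3/5*1/2 + 1/5*1/6 + 1/5*1/6 = 11/30
d_1 = (A=1/5, B=13/30, C=11/30)
  d_2[A] = 1/5*1/6 + 13/30*1/3 + 11/30*1/6 = 43/180
  d_2[B] = 1/5*1/3 + 13/30*1/2 + 11/30*2/3 = 19/36
  d_2[C] = 1/5*1/2 + 13/30*1/6 + 11/30*1/6 = 7/30
d_2 = (A=43/180, B=19/36, C=7/30)
  d_3[A] = 43/180*1/6 + 19/36*1/3 + 7/30*1/6 = 55/216
  d_3[B] = 43/180*1/3 + 19/36*1/2 + 7/30*2/3 = 539/1080
  d_3[C] = 43/180*1/2 + 19/36*1/6 + 7/30*1/6 = 133/540
d_3 = (A=55/216, B=539/1080, C=133/540)
  d_4[A] = 55/216*1/6 + 539/1080*1/3 + 133/540*1/6 = 1619/6480
  d_4[B] = 55/216*1/3 + 539/1080*1/2 + 133/540*2/3 = 359/720
  d_4[C] = 55/216*1/2 + 539/1080*1/6 + 133/540*1/6 = 163/648
d_4 = (A=1619/6480, B=359/720, C=163/648)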